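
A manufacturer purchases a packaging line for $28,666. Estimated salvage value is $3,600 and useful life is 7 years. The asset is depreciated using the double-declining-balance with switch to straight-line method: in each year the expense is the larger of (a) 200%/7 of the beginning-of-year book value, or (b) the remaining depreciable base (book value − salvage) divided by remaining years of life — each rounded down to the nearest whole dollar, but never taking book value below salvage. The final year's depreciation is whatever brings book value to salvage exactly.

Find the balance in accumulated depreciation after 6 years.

Depreciable base = $28,666 − $3,600 = $25,066.
Year 1: DB = ⌊$28,666 × 200%/7⌋ = $8,190; SL = ⌊$25,066/7⌋ = $3,580 → take DB $8,190. Book value $20,476.
Year 2: DB = ⌊$20,476 × 200%/7⌋ = $5,850; SL = ⌊$16,876/6⌋ = $2,812 → take DB $5,850. Book value $14,626.
Year 3: DB = ⌊$14,626 × 200%/7⌋ = $4,178; SL = ⌊$11,026/5⌋ = $2,205 → take DB $4,178. Book value $10,448.
Year 4: DB = ⌊$10,448 × 200%/7⌋ = $2,985; SL = ⌊$6,848/4⌋ = $1,712 → take DB $2,985. Book value $7,463.
Year 5: DB = ⌊$7,463 × 200%/7⌋ = $2,132; SL = ⌊$3,863/3⌋ = $1,287 → take DB $2,132. Book value $5,331.
Year 6: DB = ⌊$5,331 × 200%/7⌋ = $1,523; SL = ⌊$1,731/2⌋ = $865 → take DB $1,523. Book value $3,808.
Accumulated through year 6 = $28,666 − $3,808 = $24,858.

$24,858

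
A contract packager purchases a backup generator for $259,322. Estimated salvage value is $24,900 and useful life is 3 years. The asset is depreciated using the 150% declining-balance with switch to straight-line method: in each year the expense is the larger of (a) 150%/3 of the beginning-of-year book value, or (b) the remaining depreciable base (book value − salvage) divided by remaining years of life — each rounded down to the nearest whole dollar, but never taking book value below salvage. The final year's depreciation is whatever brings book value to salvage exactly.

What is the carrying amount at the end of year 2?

Depreciable base = $259,322 − $24,900 = $234,422.
Year 1: DB = ⌊$259,322 × 150%/3⌋ = $129,661; SL = ⌊$234,422/3⌋ = $78,140 → take DB $129,661. Book value $129,661.
Year 2: DB = ⌊$129,661 × 150%/3⌋ = $64,830; SL = ⌊$104,761/2⌋ = $52,380 → take DB $64,830. Book value $64,831.

$64,831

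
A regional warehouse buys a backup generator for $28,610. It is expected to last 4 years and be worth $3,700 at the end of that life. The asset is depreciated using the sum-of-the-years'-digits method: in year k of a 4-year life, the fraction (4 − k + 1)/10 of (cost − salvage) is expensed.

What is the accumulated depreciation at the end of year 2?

$17,437

Depreciable base = $28,610 − $3,700 = $24,910.
Sum of the years' digits = 4+3+2+1 = 10.
Year 1: $24,910 × 4/10 = $9,964. Book value $18,646.
Year 2: $24,910 × 3/10 = $7,473. Book value $11,173.
Accumulated through year 2 = $28,610 − $11,173 = $17,437.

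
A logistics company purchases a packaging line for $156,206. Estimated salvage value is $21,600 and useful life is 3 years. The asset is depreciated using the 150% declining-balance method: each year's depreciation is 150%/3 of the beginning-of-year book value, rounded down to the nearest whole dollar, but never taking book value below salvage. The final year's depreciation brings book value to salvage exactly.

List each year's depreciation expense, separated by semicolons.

$78,103; $39,051; $17,452

Depreciable base = $156,206 − $21,600 = $134,606.
Year 1: ⌊$156,206 × 150%/3⌋ = $78,103. Book value $78,103.
Year 2: ⌊$78,103 × 150%/3⌋ = $39,051. Book value $39,052.
Year 3 (final): $39,052 − $21,600 = $17,452. Book value $21,600.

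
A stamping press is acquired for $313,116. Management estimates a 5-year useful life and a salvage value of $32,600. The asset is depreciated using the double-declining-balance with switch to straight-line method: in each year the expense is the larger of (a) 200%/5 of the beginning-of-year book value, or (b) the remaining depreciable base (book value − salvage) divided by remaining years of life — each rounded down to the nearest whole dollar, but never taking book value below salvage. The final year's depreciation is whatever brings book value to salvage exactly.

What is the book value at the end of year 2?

Depreciable base = $313,116 − $32,600 = $280,516.
Year 1: DB = ⌊$313,116 × 200%/5⌋ = $125,246; SL = ⌊$280,516/5⌋ = $56,103 → take DB $125,246. Book value $187,870.
Year 2: DB = ⌊$187,870 × 200%/5⌋ = $75,148; SL = ⌊$155,270/4⌋ = $38,817 → take DB $75,148. Book value $112,722.

$112,722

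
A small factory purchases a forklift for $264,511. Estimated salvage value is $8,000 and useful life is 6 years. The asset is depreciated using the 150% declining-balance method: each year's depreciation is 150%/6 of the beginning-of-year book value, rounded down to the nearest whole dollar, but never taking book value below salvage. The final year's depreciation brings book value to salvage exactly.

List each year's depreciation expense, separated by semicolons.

$66,127; $49,596; $37,197; $27,897; $20,923; $54,771

Depreciable base = $264,511 − $8,000 = $256,511.
Year 1: ⌊$264,511 × 150%/6⌋ = $66,127. Book value $198,384.
Year 2: ⌊$198,384 × 150%/6⌋ = $49,596. Book value $148,788.
Year 3: ⌊$148,788 × 150%/6⌋ = $37,197. Book value $111,591.
Year 4: ⌊$111,591 × 150%/6⌋ = $27,897. Book value $83,694.
Year 5: ⌊$83,694 × 150%/6⌋ = $20,923. Book value $62,771.
Year 6 (final): $62,771 − $8,000 = $54,771. Book value $8,000.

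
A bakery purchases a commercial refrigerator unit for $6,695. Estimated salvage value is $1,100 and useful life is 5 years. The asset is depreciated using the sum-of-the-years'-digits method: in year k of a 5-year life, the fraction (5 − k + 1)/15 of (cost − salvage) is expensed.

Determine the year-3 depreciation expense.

$1,119

Depreciable base = $6,695 − $1,100 = $5,595.
Sum of the years' digits = 5+4+3+2+1 = 15.
Year 1: $5,595 × 5/15 = $1,865. Book value $4,830.
Year 2: $5,595 × 4/15 = $1,492. Book value $3,338.
Year 3: $5,595 × 3/15 = $1,119. Book value $2,219.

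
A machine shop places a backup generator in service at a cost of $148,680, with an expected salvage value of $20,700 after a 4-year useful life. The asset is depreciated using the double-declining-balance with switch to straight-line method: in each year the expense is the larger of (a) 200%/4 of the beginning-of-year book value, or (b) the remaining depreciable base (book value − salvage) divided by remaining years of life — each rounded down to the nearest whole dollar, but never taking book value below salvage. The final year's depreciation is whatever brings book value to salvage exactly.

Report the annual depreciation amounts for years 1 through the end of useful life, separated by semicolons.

Depreciable base = $148,680 − $20,700 = $127,980.
Year 1: DB = ⌊$148,680 × 200%/4⌋ = $74,340; SL = ⌊$127,980/4⌋ = $31,995 → take DB $74,340. Book value $74,340.
Year 2: DB = ⌊$74,340 × 200%/4⌋ = $37,170; SL = ⌊$53,640/3⌋ = $17,880 → take DB $37,170. Book value $37,170.
Year 3: DB = ⌊$37,170 × 200%/4⌋ = $18,585; SL = ⌊$16,470/2⌋ = $8,235 → take DB $18,585, capped at $16,470. Book value $20,700.
Year 4 (final): $20,700 − $20,700 = $0. Book value $20,700.

$74,340; $37,170; $16,470; $0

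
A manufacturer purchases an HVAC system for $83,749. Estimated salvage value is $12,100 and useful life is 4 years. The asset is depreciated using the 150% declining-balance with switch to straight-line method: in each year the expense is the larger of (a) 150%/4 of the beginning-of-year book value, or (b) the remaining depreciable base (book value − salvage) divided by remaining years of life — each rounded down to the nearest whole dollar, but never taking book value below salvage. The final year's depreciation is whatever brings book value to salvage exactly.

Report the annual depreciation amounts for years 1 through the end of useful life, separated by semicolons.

$31,405; $19,629; $12,268; $8,347

Depreciable base = $83,749 − $12,100 = $71,649.
Year 1: DB = ⌊$83,749 × 150%/4⌋ = $31,405; SL = ⌊$71,649/4⌋ = $17,912 → take DB $31,405. Book value $52,344.
Year 2: DB = ⌊$52,344 × 150%/4⌋ = $19,629; SL = ⌊$40,244/3⌋ = $13,414 → take DB $19,629. Book value $32,715.
Year 3: DB = ⌊$32,715 × 150%/4⌋ = $12,268; SL = ⌊$20,615/2⌋ = $10,307 → take DB $12,268. Book value $20,447.
Year 4 (final): $20,447 − $12,100 = $8,347. Book value $12,100.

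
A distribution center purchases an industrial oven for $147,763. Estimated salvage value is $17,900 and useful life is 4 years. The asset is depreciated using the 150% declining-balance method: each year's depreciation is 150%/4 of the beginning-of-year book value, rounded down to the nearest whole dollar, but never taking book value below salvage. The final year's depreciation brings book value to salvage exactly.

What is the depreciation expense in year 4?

$18,175

Depreciable base = $147,763 − $17,900 = $129,863.
Year 1: ⌊$147,763 × 150%/4⌋ = $55,411. Book value $92,352.
Year 2: ⌊$92,352 × 150%/4⌋ = $34,632. Book value $57,720.
Year 3: ⌊$57,720 × 150%/4⌋ = $21,645. Book value $36,075.
Year 4 (final): $36,075 − $17,900 = $18,175. Book value $17,900.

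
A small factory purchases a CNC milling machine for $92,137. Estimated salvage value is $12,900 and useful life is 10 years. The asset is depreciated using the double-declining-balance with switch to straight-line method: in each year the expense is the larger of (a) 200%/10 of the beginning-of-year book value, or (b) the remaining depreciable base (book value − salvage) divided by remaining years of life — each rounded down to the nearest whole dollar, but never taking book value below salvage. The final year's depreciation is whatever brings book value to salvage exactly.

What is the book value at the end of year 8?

$15,460

Depreciable base = $92,137 − $12,900 = $79,237.
Year 1: DB = ⌊$92,137 × 200%/10⌋ = $18,427; SL = ⌊$79,237/10⌋ = $7,923 → take DB $18,427. Book value $73,710.
Year 2: DB = ⌊$73,710 × 200%/10⌋ = $14,742; SL = ⌊$60,810/9⌋ = $6,756 → take DB $14,742. Book value $58,968.
Year 3: DB = ⌊$58,968 × 200%/10⌋ = $11,793; SL = ⌊$46,068/8⌋ = $5,758 → take DB $11,793. Book value $47,175.
Year 4: DB = ⌊$47,175 × 200%/10⌋ = $9,435; SL = ⌊$34,275/7⌋ = $4,896 → take DB $9,435. Book value $37,740.
Year 5: DB = ⌊$37,740 × 200%/10⌋ = $7,548; SL = ⌊$24,840/6⌋ = $4,140 → take DB $7,548. Book value $30,192.
Year 6: DB = ⌊$30,192 × 200%/10⌋ = $6,038; SL = ⌊$17,292/5⌋ = $3,458 → take DB $6,038. Book value $24,154.
Year 7: DB = ⌊$24,154 × 200%/10⌋ = $4,830; SL = ⌊$11,254/4⌋ = $2,813 → take DB $4,830. Book value $19,324.
Year 8: DB = ⌊$19,324 × 200%/10⌋ = $3,864; SL = ⌊$6,424/3⌋ = $2,141 → take DB $3,864. Book value $15,460.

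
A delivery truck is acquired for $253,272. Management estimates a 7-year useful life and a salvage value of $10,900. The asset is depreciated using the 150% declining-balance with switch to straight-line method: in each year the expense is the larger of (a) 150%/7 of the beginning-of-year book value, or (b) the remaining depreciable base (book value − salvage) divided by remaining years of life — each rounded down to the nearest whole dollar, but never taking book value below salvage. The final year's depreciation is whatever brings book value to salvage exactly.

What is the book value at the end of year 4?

Depreciable base = $253,272 − $10,900 = $242,372.
Year 1: DB = ⌊$253,272 × 150%/7⌋ = $54,272; SL = ⌊$242,372/7⌋ = $34,624 → take DB $54,272. Book value $199,000.
Year 2: DB = ⌊$199,000 × 150%/7⌋ = $42,642; SL = ⌊$188,100/6⌋ = $31,350 → take DB $42,642. Book value $156,358.
Year 3: DB = ⌊$156,358 × 150%/7⌋ = $33,505; SL = ⌊$145,458/5⌋ = $29,091 → take DB $33,505. Book value $122,853.
Year 4: DB = ⌊$122,853 × 150%/7⌋ = $26,325; SL = ⌊$111,953/4⌋ = $27,988 → take SL $27,988. Book value $94,865.

$94,865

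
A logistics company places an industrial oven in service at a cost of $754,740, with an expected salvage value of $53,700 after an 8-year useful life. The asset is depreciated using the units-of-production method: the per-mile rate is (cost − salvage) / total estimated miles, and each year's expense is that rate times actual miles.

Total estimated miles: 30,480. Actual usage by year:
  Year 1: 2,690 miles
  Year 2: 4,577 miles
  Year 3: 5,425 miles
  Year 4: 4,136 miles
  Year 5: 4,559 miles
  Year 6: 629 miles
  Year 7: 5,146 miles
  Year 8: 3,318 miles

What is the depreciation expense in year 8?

Depreciable base = $754,740 − $53,700 = $701,040.
Rate = $701,040 / 30,480 miles = $23 per mile.
Year 1: 2,690 × $23 = $61,870. Book value $692,870.
Year 2: 4,577 × $23 = $105,271. Book value $587,599.
Year 3: 5,425 × $23 = $124,775. Book value $462,824.
Year 4: 4,136 × $23 = $95,128. Book value $367,696.
Year 5: 4,559 × $23 = $104,857. Book value $262,839.
Year 6: 629 × $23 = $14,467. Book value $248,372.
Year 7: 5,146 × $23 = $118,358. Book value $130,014.
Year 8: 3,318 × $23 = $76,314. Book value $53,700.

$76,314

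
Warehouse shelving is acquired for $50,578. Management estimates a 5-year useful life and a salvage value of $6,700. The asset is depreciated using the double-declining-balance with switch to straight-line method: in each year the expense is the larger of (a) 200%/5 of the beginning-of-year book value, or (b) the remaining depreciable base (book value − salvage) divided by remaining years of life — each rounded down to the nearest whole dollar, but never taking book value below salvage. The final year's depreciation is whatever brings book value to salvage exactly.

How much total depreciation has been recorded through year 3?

$39,652

Depreciable base = $50,578 − $6,700 = $43,878.
Year 1: DB = ⌊$50,578 × 200%/5⌋ = $20,231; SL = ⌊$43,878/5⌋ = $8,775 → take DB $20,231. Book value $30,347.
Year 2: DB = ⌊$30,347 × 200%/5⌋ = $12,138; SL = ⌊$23,647/4⌋ = $5,911 → take DB $12,138. Book value $18,209.
Year 3: DB = ⌊$18,209 × 200%/5⌋ = $7,283; SL = ⌊$11,509/3⌋ = $3,836 → take DB $7,283. Book value $10,926.
Accumulated through year 3 = $50,578 − $10,926 = $39,652.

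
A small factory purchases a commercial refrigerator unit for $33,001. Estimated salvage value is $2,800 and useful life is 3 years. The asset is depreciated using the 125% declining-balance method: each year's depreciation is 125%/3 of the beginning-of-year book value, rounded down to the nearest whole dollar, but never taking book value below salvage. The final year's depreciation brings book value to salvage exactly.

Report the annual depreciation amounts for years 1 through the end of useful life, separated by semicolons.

$13,750; $8,021; $8,430

Depreciable base = $33,001 − $2,800 = $30,201.
Year 1: ⌊$33,001 × 125%/3⌋ = $13,750. Book value $19,251.
Year 2: ⌊$19,251 × 125%/3⌋ = $8,021. Book value $11,230.
Year 3 (final): $11,230 − $2,800 = $8,430. Book value $2,800.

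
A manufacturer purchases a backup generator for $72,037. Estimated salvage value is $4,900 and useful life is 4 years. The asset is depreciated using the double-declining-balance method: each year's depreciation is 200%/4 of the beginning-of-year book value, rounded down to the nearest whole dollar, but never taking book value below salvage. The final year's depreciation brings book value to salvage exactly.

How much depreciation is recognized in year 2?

Depreciable base = $72,037 − $4,900 = $67,137.
Year 1: ⌊$72,037 × 200%/4⌋ = $36,018. Book value $36,019.
Year 2: ⌊$36,019 × 200%/4⌋ = $18,009. Book value $18,010.

$18,009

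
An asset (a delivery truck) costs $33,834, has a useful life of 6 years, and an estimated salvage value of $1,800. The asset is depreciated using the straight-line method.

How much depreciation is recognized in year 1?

Depreciable base = $33,834 − $1,800 = $32,034.
Annual expense = $32,034 / 6 = $5,339.

$5,339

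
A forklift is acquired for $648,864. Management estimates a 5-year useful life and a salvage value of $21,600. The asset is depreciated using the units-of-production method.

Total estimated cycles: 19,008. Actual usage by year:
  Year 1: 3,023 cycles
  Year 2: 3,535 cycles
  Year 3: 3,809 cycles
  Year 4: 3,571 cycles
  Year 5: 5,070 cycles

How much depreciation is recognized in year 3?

Depreciable base = $648,864 − $21,600 = $627,264.
Rate = $627,264 / 19,008 cycles = $33 per cycle.
Year 1: 3,023 × $33 = $99,759. Book value $549,105.
Year 2: 3,535 × $33 = $116,655. Book value $432,450.
Year 3: 3,809 × $33 = $125,697. Book value $306,753.

$125,697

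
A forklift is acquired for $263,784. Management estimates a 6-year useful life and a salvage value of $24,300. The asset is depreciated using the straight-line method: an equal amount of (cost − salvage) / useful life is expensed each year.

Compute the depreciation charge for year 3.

Depreciable base = $263,784 − $24,300 = $239,484.
Annual expense = $239,484 / 6 = $39,914.

$39,914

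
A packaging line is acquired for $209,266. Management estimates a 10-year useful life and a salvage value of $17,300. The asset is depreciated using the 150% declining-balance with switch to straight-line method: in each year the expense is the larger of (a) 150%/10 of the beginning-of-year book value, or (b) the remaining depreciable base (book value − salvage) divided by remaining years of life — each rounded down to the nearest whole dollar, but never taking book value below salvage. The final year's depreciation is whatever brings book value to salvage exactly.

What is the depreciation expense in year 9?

$15,111

Depreciable base = $209,266 − $17,300 = $191,966.
Year 1: DB = ⌊$209,266 × 150%/10⌋ = $31,389; SL = ⌊$191,966/10⌋ = $19,196 → take DB $31,389. Book value $177,877.
Year 2: DB = ⌊$177,877 × 150%/10⌋ = $26,681; SL = ⌊$160,577/9⌋ = $17,841 → take DB $26,681. Book value $151,196.
Year 3: DB = ⌊$151,196 × 150%/10⌋ = $22,679; SL = ⌊$133,896/8⌋ = $16,737 → take DB $22,679. Book value $128,517.
Year 4: DB = ⌊$128,517 × 150%/10⌋ = $19,277; SL = ⌊$111,217/7⌋ = $15,888 → take DB $19,277. Book value $109,240.
Year 5: DB = ⌊$109,240 × 150%/10⌋ = $16,386; SL = ⌊$91,940/6⌋ = $15,323 → take DB $16,386. Book value $92,854.
Year 6: DB = ⌊$92,854 × 150%/10⌋ = $13,928; SL = ⌊$75,554/5⌋ = $15,110 → take SL $15,110. Book value $77,744.
Year 7: DB = ⌊$77,744 × 150%/10⌋ = $11,661; SL = ⌊$60,444/4⌋ = $15,111 → take SL $15,111. Book value $62,633.
Year 8: DB = ⌊$62,633 × 150%/10⌋ = $9,394; SL = ⌊$45,333/3⌋ = $15,111 → take SL $15,111. Book value $47,522.
Year 9: DB = ⌊$47,522 × 150%/10⌋ = $7,128; SL = ⌊$30,222/2⌋ = $15,111 → take SL $15,111. Book value $32,411.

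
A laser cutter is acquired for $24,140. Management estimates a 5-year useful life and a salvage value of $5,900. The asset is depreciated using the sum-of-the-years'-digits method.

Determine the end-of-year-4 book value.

$7,116

Depreciable base = $24,140 − $5,900 = $18,240.
Sum of the years' digits = 5+4+3+2+1 = 15.
Year 1: $18,240 × 5/15 = $6,080. Book value $18,060.
Year 2: $18,240 × 4/15 = $4,864. Book value $13,196.
Year 3: $18,240 × 3/15 = $3,648. Book value $9,548.
Year 4: $18,240 × 2/15 = $2,432. Book value $7,116.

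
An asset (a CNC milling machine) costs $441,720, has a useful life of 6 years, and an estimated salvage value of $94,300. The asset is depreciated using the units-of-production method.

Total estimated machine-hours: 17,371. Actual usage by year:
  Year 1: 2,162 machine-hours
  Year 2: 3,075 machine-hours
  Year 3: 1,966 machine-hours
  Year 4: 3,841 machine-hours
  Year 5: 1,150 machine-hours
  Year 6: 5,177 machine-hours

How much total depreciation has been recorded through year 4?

$220,880

Depreciable base = $441,720 − $94,300 = $347,420.
Rate = $347,420 / 17,371 machine-hours = $20 per machine-hour.
Year 1: 2,162 × $20 = $43,240. Book value $398,480.
Year 2: 3,075 × $20 = $61,500. Book value $336,980.
Year 3: 1,966 × $20 = $39,320. Book value $297,660.
Year 4: 3,841 × $20 = $76,820. Book value $220,840.
Accumulated through year 4 = $441,720 − $220,840 = $220,880.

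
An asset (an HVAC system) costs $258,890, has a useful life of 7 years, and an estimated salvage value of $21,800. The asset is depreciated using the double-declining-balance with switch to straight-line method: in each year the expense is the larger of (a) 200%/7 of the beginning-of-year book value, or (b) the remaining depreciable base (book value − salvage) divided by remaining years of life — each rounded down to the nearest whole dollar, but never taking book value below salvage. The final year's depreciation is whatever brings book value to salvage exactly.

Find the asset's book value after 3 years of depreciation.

$94,349

Depreciable base = $258,890 − $21,800 = $237,090.
Year 1: DB = ⌊$258,890 × 200%/7⌋ = $73,968; SL = ⌊$237,090/7⌋ = $33,870 → take DB $73,968. Book value $184,922.
Year 2: DB = ⌊$184,922 × 200%/7⌋ = $52,834; SL = ⌊$163,122/6⌋ = $27,187 → take DB $52,834. Book value $132,088.
Year 3: DB = ⌊$132,088 × 200%/7⌋ = $37,739; SL = ⌊$110,288/5⌋ = $22,057 → take DB $37,739. Book value $94,349.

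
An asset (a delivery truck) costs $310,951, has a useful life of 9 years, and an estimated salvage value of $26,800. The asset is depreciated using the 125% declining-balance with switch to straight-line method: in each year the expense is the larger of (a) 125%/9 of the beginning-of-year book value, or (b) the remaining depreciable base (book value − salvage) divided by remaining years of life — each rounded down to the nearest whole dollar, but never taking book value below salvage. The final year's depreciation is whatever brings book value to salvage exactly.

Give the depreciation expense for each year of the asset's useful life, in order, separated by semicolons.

Depreciable base = $310,951 − $26,800 = $284,151.
Year 1: DB = ⌊$310,951 × 125%/9⌋ = $43,187; SL = ⌊$284,151/9⌋ = $31,572 → take DB $43,187. Book value $267,764.
Year 2: DB = ⌊$267,764 × 125%/9⌋ = $37,189; SL = ⌊$240,964/8⌋ = $30,120 → take DB $37,189. Book value $230,575.
Year 3: DB = ⌊$230,575 × 125%/9⌋ = $32,024; SL = ⌊$203,775/7⌋ = $29,110 → take DB $32,024. Book value $198,551.
Year 4: DB = ⌊$198,551 × 125%/9⌋ = $27,576; SL = ⌊$171,751/6⌋ = $28,625 → take SL $28,625. Book value $169,926.
Year 5: DB = ⌊$169,926 × 125%/9⌋ = $23,600; SL = ⌊$143,126/5⌋ = $28,625 → take SL $28,625. Book value $141,301.
Year 6: DB = ⌊$141,301 × 125%/9⌋ = $19,625; SL = ⌊$114,501/4⌋ = $28,625 → take SL $28,625. Book value $112,676.
Year 7: DB = ⌊$112,676 × 125%/9⌋ = $15,649; SL = ⌊$85,876/3⌋ = $28,625 → take SL $28,625. Book value $84,051.
Year 8: DB = ⌊$84,051 × 125%/9⌋ = $11,673; SL = ⌊$57,251/2⌋ = $28,625 → take SL $28,625. Book value $55,426.
Year 9 (final): $55,426 − $26,800 = $28,626. Book value $26,800.

$43,187; $37,189; $32,024; $28,625; $28,625; $28,625; $28,625; $28,625; $28,626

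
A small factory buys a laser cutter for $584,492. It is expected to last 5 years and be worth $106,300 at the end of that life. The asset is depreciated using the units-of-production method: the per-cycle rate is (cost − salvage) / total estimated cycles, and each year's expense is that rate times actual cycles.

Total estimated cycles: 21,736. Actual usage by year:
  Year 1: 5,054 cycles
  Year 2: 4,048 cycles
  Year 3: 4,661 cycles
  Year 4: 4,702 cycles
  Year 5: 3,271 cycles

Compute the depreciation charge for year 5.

Depreciable base = $584,492 − $106,300 = $478,192.
Rate = $478,192 / 21,736 cycles = $22 per cycle.
Year 1: 5,054 × $22 = $111,188. Book value $473,304.
Year 2: 4,048 × $22 = $89,056. Book value $384,248.
Year 3: 4,661 × $22 = $102,542. Book value $281,706.
Year 4: 4,702 × $22 = $103,444. Book value $178,262.
Year 5: 3,271 × $22 = $71,962. Book value $106,300.

$71,962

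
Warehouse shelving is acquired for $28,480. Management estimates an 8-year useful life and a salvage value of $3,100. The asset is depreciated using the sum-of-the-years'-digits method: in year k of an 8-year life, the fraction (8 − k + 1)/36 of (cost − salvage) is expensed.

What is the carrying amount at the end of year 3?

Depreciable base = $28,480 − $3,100 = $25,380.
Sum of the years' digits = 8+7+6+5+4+3+2+1 = 36.
Year 1: $25,380 × 8/36 = $5,640. Book value $22,840.
Year 2: $25,380 × 7/36 = $4,935. Book value $17,905.
Year 3: $25,380 × 6/36 = $4,230. Book value $13,675.

$13,675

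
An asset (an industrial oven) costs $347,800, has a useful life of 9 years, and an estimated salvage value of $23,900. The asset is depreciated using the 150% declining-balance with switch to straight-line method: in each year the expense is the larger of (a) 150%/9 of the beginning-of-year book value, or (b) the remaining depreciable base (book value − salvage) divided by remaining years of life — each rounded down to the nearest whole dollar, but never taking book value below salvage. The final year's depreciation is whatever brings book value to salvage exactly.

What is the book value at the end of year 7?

$81,432

Depreciable base = $347,800 − $23,900 = $323,900.
Year 1: DB = ⌊$347,800 × 150%/9⌋ = $57,966; SL = ⌊$323,900/9⌋ = $35,988 → take DB $57,966. Book value $289,834.
Year 2: DB = ⌊$289,834 × 150%/9⌋ = $48,305; SL = ⌊$265,934/8⌋ = $33,241 → take DB $48,305. Book value $241,529.
Year 3: DB = ⌊$241,529 × 150%/9⌋ = $40,254; SL = ⌊$217,629/7⌋ = $31,089 → take DB $40,254. Book value $201,275.
Year 4: DB = ⌊$201,275 × 150%/9⌋ = $33,545; SL = ⌊$177,375/6⌋ = $29,562 → take DB $33,545. Book value $167,730.
Year 5: DB = ⌊$167,730 × 150%/9⌋ = $27,955; SL = ⌊$143,830/5⌋ = $28,766 → take SL $28,766. Book value $138,964.
Year 6: DB = ⌊$138,964 × 150%/9⌋ = $23,160; SL = ⌊$115,064/4⌋ = $28,766 → take SL $28,766. Book value $110,198.
Year 7: DB = ⌊$110,198 × 150%/9⌋ = $18,366; SL = ⌊$86,298/3⌋ = $28,766 → take SL $28,766. Book value $81,432.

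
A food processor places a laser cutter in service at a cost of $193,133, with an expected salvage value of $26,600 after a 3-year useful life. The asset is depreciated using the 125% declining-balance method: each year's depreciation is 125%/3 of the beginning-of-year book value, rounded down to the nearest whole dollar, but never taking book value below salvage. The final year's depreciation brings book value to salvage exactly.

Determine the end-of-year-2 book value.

$65,719

Depreciable base = $193,133 − $26,600 = $166,533.
Year 1: ⌊$193,133 × 125%/3⌋ = $80,472. Book value $112,661.
Year 2: ⌊$112,661 × 125%/3⌋ = $46,942. Book value $65,719.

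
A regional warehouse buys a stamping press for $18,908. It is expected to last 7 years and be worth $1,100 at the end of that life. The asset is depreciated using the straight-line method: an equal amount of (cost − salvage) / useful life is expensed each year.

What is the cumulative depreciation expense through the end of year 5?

Depreciable base = $18,908 − $1,100 = $17,808.
Annual expense = $17,808 / 7 = $2,544.
End of year 1: book value $16,364.
End of year 2: book value $13,820.
End of year 3: book value $11,276.
End of year 4: book value $8,732.
End of year 5: book value $6,188.
Accumulated through year 5 = $18,908 − $6,188 = $12,720.

$12,720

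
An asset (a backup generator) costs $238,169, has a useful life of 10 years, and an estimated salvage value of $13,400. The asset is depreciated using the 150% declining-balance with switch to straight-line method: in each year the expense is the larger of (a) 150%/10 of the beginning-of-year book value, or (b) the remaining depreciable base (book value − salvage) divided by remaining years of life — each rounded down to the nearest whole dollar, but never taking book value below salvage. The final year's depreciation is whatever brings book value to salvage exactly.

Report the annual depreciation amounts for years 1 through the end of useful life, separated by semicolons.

Depreciable base = $238,169 − $13,400 = $224,769.
Year 1: DB = ⌊$238,169 × 150%/10⌋ = $35,725; SL = ⌊$224,769/10⌋ = $22,476 → take DB $35,725. Book value $202,444.
Year 2: DB = ⌊$202,444 × 150%/10⌋ = $30,366; SL = ⌊$189,044/9⌋ = $21,004 → take DB $30,366. Book value $172,078.
Year 3: DB = ⌊$172,078 × 150%/10⌋ = $25,811; SL = ⌊$158,678/8⌋ = $19,834 → take DB $25,811. Book value $146,267.
Year 4: DB = ⌊$146,267 × 150%/10⌋ = $21,940; SL = ⌊$132,867/7⌋ = $18,981 → take DB $21,940. Book value $124,327.
Year 5: DB = ⌊$124,327 × 150%/10⌋ = $18,649; SL = ⌊$110,927/6⌋ = $18,487 → take DB $18,649. Book value $105,678.
Year 6: DB = ⌊$105,678 × 150%/10⌋ = $15,851; SL = ⌊$92,278/5⌋ = $18,455 → take SL $18,455. Book value $87,223.
Year 7: DB = ⌊$87,223 × 150%/10⌋ = $13,083; SL = ⌊$73,823/4⌋ = $18,455 → take SL $18,455. Book value $68,768.
Year 8: DB = ⌊$68,768 × 150%/10⌋ = $10,315; SL = ⌊$55,368/3⌋ = $18,456 → take SL $18,456. Book value $50,312.
Year 9: DB = ⌊$50,312 × 150%/10⌋ = $7,546; SL = ⌊$36,912/2⌋ = $18,456 → take SL $18,456. Book value $31,856.
Year 10 (final): $31,856 − $13,400 = $18,456. Book value $13,400.

$35,725; $30,366; $25,811; $21,940; $18,649; $18,455; $18,455; $18,456; $18,456; $18,456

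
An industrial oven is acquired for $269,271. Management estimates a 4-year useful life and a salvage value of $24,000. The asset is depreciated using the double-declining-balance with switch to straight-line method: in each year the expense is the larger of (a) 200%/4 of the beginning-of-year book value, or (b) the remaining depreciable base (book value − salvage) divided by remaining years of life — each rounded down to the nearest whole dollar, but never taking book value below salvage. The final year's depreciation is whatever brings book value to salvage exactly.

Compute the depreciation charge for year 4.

Depreciable base = $269,271 − $24,000 = $245,271.
Year 1: DB = ⌊$269,271 × 200%/4⌋ = $134,635; SL = ⌊$245,271/4⌋ = $61,317 → take DB $134,635. Book value $134,636.
Year 2: DB = ⌊$134,636 × 200%/4⌋ = $67,318; SL = ⌊$110,636/3⌋ = $36,878 → take DB $67,318. Book value $67,318.
Year 3: DB = ⌊$67,318 × 200%/4⌋ = $33,659; SL = ⌊$43,318/2⌋ = $21,659 → take DB $33,659. Book value $33,659.
Year 4 (final): $33,659 − $24,000 = $9,659. Book value $24,000.

$9,659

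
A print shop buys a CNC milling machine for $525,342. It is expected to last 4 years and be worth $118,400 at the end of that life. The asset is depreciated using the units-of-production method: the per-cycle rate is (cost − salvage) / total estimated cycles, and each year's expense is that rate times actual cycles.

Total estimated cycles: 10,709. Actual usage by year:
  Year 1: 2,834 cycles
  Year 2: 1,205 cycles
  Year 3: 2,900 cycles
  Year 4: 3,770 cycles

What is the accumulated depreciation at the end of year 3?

$263,682

Depreciable base = $525,342 − $118,400 = $406,942.
Rate = $406,942 / 10,709 cycles = $38 per cycle.
Year 1: 2,834 × $38 = $107,692. Book value $417,650.
Year 2: 1,205 × $38 = $45,790. Book value $371,860.
Year 3: 2,900 × $38 = $110,200. Book value $261,660.
Accumulated through year 3 = $525,342 − $261,660 = $263,682.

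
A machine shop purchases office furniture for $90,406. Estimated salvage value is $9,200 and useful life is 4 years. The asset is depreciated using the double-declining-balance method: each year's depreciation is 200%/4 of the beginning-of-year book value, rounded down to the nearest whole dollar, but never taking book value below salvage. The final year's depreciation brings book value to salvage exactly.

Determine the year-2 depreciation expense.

Depreciable base = $90,406 − $9,200 = $81,206.
Year 1: ⌊$90,406 × 200%/4⌋ = $45,203. Book value $45,203.
Year 2: ⌊$45,203 × 200%/4⌋ = $22,601. Book value $22,602.

$22,601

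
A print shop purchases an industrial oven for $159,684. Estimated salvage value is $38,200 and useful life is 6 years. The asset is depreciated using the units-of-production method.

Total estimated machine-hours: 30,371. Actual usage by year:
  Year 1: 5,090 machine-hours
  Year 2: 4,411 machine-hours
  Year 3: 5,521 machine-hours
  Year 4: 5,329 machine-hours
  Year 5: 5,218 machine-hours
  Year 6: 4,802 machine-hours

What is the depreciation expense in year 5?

Depreciable base = $159,684 − $38,200 = $121,484.
Rate = $121,484 / 30,371 machine-hours = $4 per machine-hour.
Year 1: 5,090 × $4 = $20,360. Book value $139,324.
Year 2: 4,411 × $4 = $17,644. Book value $121,680.
Year 3: 5,521 × $4 = $22,084. Book value $99,596.
Year 4: 5,329 × $4 = $21,316. Book value $78,280.
Year 5: 5,218 × $4 = $20,872. Book value $57,408.

$20,872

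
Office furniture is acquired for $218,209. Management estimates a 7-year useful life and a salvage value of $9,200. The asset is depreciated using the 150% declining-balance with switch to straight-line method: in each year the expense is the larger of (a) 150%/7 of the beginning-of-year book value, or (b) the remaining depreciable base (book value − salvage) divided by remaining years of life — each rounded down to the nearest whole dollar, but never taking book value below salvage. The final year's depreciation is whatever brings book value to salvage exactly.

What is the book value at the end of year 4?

$81,684

Depreciable base = $218,209 − $9,200 = $209,009.
Year 1: DB = ⌊$218,209 × 150%/7⌋ = $46,759; SL = ⌊$209,009/7⌋ = $29,858 → take DB $46,759. Book value $171,450.
Year 2: DB = ⌊$171,450 × 150%/7⌋ = $36,739; SL = ⌊$162,250/6⌋ = $27,041 → take DB $36,739. Book value $134,711.
Year 3: DB = ⌊$134,711 × 150%/7⌋ = $28,866; SL = ⌊$125,511/5⌋ = $25,102 → take DB $28,866. Book value $105,845.
Year 4: DB = ⌊$105,845 × 150%/7⌋ = $22,681; SL = ⌊$96,645/4⌋ = $24,161 → take SL $24,161. Book value $81,684.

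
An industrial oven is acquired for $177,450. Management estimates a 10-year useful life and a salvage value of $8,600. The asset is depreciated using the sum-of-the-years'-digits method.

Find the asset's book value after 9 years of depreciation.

Depreciable base = $177,450 − $8,600 = $168,850.
Sum of the years' digits = 10+9+8+7+6+5+4+3+2+1 = 55.
Year 1: $168,850 × 10/55 = $30,700. Book value $146,750.
Year 2: $168,850 × 9/55 = $27,630. Book value $119,120.
Year 3: $168,850 × 8/55 = $24,560. Book value $94,560.
Year 4: $168,850 × 7/55 = $21,490. Book value $73,070.
Year 5: $168,850 × 6/55 = $18,420. Book value $54,650.
Year 6: $168,850 × 5/55 = $15,350. Book value $39,300.
Year 7: $168,850 × 4/55 = $12,280. Book value $27,020.
Year 8: $168,850 × 3/55 = $9,210. Book value $17,810.
Year 9: $168,850 × 2/55 = $6,140. Book value $11,670.

$11,670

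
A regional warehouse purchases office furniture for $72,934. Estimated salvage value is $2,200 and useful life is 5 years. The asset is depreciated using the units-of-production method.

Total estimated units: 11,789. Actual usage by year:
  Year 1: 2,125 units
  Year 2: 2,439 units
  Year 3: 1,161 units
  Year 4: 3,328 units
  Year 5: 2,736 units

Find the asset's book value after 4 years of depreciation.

Depreciable base = $72,934 − $2,200 = $70,734.
Rate = $70,734 / 11,789 units = $6 per unit.
Year 1: 2,125 × $6 = $12,750. Book value $60,184.
Year 2: 2,439 × $6 = $14,634. Book value $45,550.
Year 3: 1,161 × $6 = $6,966. Book value $38,584.
Year 4: 3,328 × $6 = $19,968. Book value $18,616.

$18,616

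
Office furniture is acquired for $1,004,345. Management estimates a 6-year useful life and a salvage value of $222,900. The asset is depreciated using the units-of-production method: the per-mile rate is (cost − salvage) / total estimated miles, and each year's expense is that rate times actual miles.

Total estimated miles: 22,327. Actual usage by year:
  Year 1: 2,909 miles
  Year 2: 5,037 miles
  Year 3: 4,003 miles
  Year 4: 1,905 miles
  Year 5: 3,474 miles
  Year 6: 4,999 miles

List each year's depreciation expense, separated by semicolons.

$101,815; $176,295; $140,105; $66,675; $121,590; $174,965

Depreciable base = $1,004,345 − $222,900 = $781,445.
Rate = $781,445 / 22,327 miles = $35 per mile.
Year 1: 2,909 × $35 = $101,815. Book value $902,530.
Year 2: 5,037 × $35 = $176,295. Book value $726,235.
Year 3: 4,003 × $35 = $140,105. Book value $586,130.
Year 4: 1,905 × $35 = $66,675. Book value $519,455.
Year 5: 3,474 × $35 = $121,590. Book value $397,865.
Year 6: 4,999 × $35 = $174,965. Book value $222,900.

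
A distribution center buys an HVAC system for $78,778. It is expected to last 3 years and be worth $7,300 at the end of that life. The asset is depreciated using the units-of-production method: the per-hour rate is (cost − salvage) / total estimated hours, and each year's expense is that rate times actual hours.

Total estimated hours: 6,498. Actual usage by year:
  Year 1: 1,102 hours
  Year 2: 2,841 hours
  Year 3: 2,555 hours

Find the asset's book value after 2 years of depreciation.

Depreciable base = $78,778 − $7,300 = $71,478.
Rate = $71,478 / 6,498 hours = $11 per hour.
Year 1: 1,102 × $11 = $12,122. Book value $66,656.
Year 2: 2,841 × $11 = $31,251. Book value $35,405.

$35,405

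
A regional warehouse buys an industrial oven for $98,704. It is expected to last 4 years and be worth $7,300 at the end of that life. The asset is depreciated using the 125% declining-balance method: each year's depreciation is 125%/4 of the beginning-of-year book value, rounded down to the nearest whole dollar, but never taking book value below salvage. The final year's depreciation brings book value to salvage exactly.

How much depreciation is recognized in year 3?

Depreciable base = $98,704 − $7,300 = $91,404.
Year 1: ⌊$98,704 × 125%/4⌋ = $30,845. Book value $67,859.
Year 2: ⌊$67,859 × 125%/4⌋ = $21,205. Book value $46,654.
Year 3: ⌊$46,654 × 125%/4⌋ = $14,579. Book value $32,075.

$14,579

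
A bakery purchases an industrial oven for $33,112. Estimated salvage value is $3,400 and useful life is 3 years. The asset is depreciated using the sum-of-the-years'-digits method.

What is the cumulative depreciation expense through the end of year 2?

$24,760

Depreciable base = $33,112 − $3,400 = $29,712.
Sum of the years' digits = 3+2+1 = 6.
Year 1: $29,712 × 3/6 = $14,856. Book value $18,256.
Year 2: $29,712 × 2/6 = $9,904. Book value $8,352.
Accumulated through year 2 = $33,112 − $8,352 = $24,760.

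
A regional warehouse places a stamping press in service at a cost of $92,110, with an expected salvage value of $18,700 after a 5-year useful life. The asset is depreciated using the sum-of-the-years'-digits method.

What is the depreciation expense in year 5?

$4,894

Depreciable base = $92,110 − $18,700 = $73,410.
Sum of the years' digits = 5+4+3+2+1 = 15.
Year 1: $73,410 × 5/15 = $24,470. Book value $67,640.
Year 2: $73,410 × 4/15 = $19,576. Book value $48,064.
Year 3: $73,410 × 3/15 = $14,682. Book value $33,382.
Year 4: $73,410 × 2/15 = $9,788. Book value $23,594.
Year 5: $73,410 × 1/15 = $4,894. Book value $18,700.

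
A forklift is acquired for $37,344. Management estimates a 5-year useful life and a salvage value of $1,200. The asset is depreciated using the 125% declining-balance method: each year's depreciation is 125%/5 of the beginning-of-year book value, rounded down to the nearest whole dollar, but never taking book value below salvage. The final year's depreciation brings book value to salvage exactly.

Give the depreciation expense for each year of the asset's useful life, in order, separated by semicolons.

Depreciable base = $37,344 − $1,200 = $36,144.
Year 1: ⌊$37,344 × 125%/5⌋ = $9,336. Book value $28,008.
Year 2: ⌊$28,008 × 125%/5⌋ = $7,002. Book value $21,006.
Year 3: ⌊$21,006 × 125%/5⌋ = $5,251. Book value $15,755.
Year 4: ⌊$15,755 × 125%/5⌋ = $3,938. Book value $11,817.
Year 5 (final): $11,817 − $1,200 = $10,617. Book value $1,200.

$9,336; $7,002; $5,251; $3,938; $10,617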